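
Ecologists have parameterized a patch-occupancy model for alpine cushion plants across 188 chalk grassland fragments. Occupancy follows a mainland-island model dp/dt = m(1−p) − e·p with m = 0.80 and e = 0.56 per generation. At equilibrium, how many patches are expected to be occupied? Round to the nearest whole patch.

p* = m/(m+e) = 0.80/1.3600 = 0.5882.
Expected occupied patches = N × p* = 188 × 0.5882 = 110.59 ≈ 111.

111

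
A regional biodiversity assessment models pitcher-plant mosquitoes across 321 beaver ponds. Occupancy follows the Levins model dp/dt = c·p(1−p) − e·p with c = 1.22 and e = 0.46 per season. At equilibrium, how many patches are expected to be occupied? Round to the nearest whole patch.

p* = 1 − e/c = 1 − 0.46/1.22 = 0.6230.
Expected occupied patches = N × p* = 321 × 0.6230 = 199.97 ≈ 200.

200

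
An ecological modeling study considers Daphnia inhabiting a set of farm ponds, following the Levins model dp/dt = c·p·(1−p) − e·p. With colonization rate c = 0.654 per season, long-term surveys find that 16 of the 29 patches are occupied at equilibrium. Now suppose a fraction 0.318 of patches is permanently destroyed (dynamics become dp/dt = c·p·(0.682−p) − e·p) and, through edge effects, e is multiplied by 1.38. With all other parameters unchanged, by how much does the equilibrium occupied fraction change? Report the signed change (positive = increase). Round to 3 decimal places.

Observed p* = 16/29 = 0.55172.
Balance c(1−p*) = e gives e = 0.654×(1 − 0.55172) = 0.29318.
New p* = 0.682 − e/c = 0.682 − 0.40459/0.65400 = 0.06336.
Δp* = 0.06336 − 0.55172 = -0.48836.

-0.488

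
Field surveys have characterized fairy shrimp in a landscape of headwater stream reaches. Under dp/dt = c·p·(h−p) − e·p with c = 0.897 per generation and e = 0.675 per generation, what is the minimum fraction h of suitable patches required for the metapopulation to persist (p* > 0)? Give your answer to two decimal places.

p* = h − e/c is positive only when h > e/c.
h_min = e/c = 0.675/0.897 = 0.7525.

0.75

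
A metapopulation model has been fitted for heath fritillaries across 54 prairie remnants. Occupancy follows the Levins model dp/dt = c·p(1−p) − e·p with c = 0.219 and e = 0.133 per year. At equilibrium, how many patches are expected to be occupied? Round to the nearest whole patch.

p* = 1 − e/c = 1 − 0.133/0.219 = 0.3927.
Expected occupied patches = N × p* = 54 × 0.3927 = 21.21 ≈ 21.

21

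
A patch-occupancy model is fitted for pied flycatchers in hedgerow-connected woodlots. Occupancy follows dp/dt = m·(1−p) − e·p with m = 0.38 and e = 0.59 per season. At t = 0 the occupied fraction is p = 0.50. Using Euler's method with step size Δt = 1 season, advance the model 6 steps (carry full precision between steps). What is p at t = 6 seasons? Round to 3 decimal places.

0.392

Update rule: p ← p + [m·(1−p) − e·p]·Δt with Δt = 1.
step 1: Δp = -0.10500, p = 0.39500
step 2: Δp = -0.00315, p = 0.39185
step 3: Δp = -0.00009, p = 0.39176
step 4: Δp = -0.00000, p = 0.39175
step 5: Δp = -0.00000, p = 0.39175
step 6: Δp = -0.00000, p = 0.39175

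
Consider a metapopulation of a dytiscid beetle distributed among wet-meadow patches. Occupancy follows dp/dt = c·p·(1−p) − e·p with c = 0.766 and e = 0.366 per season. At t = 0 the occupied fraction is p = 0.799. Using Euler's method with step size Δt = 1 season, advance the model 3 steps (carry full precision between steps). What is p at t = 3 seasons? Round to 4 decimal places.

Update rule: p ← p + [c·p·(1−p) − e·p]·Δt with Δt = 1.
p: 0.79900 → 0.62958  (Δp = -0.16942)
p: 0.62958 → 0.57779  (Δp = -0.05179)
p: 0.57779 → 0.55319  (Δp = -0.02461)

0.5532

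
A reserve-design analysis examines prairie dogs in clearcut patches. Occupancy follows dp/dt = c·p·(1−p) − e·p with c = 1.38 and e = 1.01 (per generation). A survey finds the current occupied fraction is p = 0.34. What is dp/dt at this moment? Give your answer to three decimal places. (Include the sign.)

Colonization term: c·p·(1−p) = 1.38×0.34×0.6600 = 0.30967.
Extinction term: e·p = 0.34340.
dp/dt = 0.30967 − 0.34340 = -0.03373.

-0.034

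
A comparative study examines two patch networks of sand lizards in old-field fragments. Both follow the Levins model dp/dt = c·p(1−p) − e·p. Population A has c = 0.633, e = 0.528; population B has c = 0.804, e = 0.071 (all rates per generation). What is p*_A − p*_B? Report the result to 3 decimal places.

A: p*_A = 1 − 0.528/0.633 = 0.1659.
B: p*_B = 1 − 0.071/0.804 = 0.9117.
p*_A − p*_B = 0.1659 − 0.9117 = -0.7458.

-0.746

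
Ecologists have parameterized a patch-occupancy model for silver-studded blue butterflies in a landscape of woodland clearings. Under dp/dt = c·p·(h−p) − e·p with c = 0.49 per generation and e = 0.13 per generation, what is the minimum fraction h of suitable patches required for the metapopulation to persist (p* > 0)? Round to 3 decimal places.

0.265

p* = h − e/c is positive only when h > e/c.
h_min = e/c = 0.13/0.49 = 0.2653.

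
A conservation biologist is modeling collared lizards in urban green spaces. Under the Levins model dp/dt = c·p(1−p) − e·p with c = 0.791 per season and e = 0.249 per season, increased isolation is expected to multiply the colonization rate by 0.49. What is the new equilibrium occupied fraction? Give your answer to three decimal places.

Before: p* = 1 − 0.249/0.791 = 0.6852.
After the change, c = 0.38759, e = 0.249, so p* = 1 − 0.249/0.38759 = 0.3576.

0.358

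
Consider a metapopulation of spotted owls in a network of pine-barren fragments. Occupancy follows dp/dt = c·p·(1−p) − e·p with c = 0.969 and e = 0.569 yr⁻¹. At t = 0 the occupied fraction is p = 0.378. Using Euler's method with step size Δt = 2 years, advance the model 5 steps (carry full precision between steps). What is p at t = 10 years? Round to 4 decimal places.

Update rule: p ← p + [c·p·(1−p) − e·p]·Δt with Δt = 2.
  1  |  dp/dt·Δt = +0.025491  |  p_1 = 0.403491
  2  |  dp/dt·Δt = +0.007277  |  p_2 = 0.410768
  3  |  dp/dt·Δt = +0.001615  |  p_3 = 0.412383
  4  |  dp/dt·Δt = +0.000331  |  p_4 = 0.412714
  5  |  dp/dt·Δt = +0.000066  |  p_5 = 0.412780

0.4128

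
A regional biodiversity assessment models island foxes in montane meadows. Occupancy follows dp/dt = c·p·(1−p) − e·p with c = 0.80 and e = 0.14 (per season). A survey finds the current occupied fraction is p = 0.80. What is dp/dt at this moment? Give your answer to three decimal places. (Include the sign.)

0.016

Colonization term: c·p·(1−p) = 0.80×0.80×0.2000 = 0.12800.
Extinction term: e·p = 0.11200.
dp/dt = 0.12800 − 0.11200 = 0.01600.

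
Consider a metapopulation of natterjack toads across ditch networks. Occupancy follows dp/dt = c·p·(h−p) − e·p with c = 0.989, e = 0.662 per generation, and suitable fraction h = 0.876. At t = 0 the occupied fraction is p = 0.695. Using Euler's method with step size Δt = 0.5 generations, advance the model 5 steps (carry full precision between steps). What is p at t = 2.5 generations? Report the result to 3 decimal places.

Update rule: p ← p + [c·p·(h−p) − e·p]·Δt with Δt = 0.5.
step 1: Δp = -0.16784, p = 0.52716
step 2: Δp = -0.08355, p = 0.44361
step 3: Δp = -0.05198, p = 0.39162
step 4: Δp = -0.03582, p = 0.35580
step 5: Δp = -0.02624, p = 0.32956

0.330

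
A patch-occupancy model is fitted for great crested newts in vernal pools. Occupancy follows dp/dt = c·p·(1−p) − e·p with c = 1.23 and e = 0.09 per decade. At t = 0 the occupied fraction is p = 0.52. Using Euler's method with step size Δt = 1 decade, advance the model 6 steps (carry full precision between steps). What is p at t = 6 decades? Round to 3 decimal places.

Update rule: p ← p + [c·p·(1−p) − e·p]·Δt with Δt = 1.
t = 1: p = 0.52000 + (+0.26021) = 0.78021
t = 2: p = 0.78021 + (+0.14071) = 0.92091
t = 3: p = 0.92091 + (+0.00670) = 0.92761
t = 4: p = 0.92761 + (-0.00090) = 0.92672
t = 5: p = 0.92672 + (+0.00013) = 0.92684
t = 6: p = 0.92684 + (-0.00002) = 0.92683

0.927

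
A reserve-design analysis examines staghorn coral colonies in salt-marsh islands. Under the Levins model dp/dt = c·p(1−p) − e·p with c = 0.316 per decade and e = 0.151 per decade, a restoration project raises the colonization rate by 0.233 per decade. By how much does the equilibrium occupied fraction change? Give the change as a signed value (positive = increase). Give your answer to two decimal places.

0.20

Before: p* = 1 − 0.151/0.316 = 0.5222.
After the change, c = 0.549, e = 0.151, so p* = 1 − 0.151/0.549 = 0.7250.
Δp* = 0.7250 − 0.5222 = +0.2028.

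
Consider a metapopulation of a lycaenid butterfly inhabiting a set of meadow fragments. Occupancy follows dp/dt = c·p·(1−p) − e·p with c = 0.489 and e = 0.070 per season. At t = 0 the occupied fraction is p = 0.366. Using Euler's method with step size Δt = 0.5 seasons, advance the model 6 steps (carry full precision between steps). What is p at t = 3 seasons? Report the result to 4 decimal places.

0.6236

Update rule: p ← p + [c·p·(1−p) − e·p]·Δt with Δt = 0.5.
t = 0.5: p = 0.36600 + (+0.04392) = 0.40992
t = 1: p = 0.40992 + (+0.04479) = 0.45472
t = 1.5: p = 0.45472 + (+0.04471) = 0.49943
t = 2: p = 0.49943 + (+0.04364) = 0.54307
t = 2.5: p = 0.54307 + (+0.04166) = 0.58474
t = 3: p = 0.58474 + (+0.03890) = 0.62364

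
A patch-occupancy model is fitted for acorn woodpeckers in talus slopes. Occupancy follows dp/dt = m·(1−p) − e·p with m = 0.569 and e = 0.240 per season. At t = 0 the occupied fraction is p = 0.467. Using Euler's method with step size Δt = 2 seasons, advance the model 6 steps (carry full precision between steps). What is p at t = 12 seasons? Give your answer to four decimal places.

Update rule: p ← p + [m·(1−p) − e·p]·Δt with Δt = 2.
step 1: Δp = +0.38239, p = 0.84939
step 2: Δp = -0.23632, p = 0.61307
step 3: Δp = +0.14605, p = 0.75912
step 4: Δp = -0.09026, p = 0.66886
step 5: Δp = +0.05578, p = 0.72464
step 6: Δp = -0.03447, p = 0.69017

0.6902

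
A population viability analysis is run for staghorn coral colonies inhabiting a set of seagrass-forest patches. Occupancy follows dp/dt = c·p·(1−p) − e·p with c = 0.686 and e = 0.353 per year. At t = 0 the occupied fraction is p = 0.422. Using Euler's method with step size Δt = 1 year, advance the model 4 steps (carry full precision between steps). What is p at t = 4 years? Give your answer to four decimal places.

0.4707

Update rule: p ← p + [c·p·(1−p) − e·p]·Δt with Δt = 1.
  1  |  dp/dt·Δt = +0.018360  |  p_1 = 0.440360
  2  |  dp/dt·Δt = +0.013613  |  p_2 = 0.453973
  3  |  dp/dt·Δt = +0.009794  |  p_3 = 0.463767
  4  |  dp/dt·Δt = +0.006890  |  p_4 = 0.470657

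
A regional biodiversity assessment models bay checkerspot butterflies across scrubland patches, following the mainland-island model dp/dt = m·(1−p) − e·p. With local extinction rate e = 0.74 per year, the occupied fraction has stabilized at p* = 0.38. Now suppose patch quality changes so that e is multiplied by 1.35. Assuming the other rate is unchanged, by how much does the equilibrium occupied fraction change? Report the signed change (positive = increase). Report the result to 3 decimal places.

-0.068

Balance m(1−p*) = e·p* gives m = e·p*/(1−p*) = 0.74×0.38000/0.62000 = 0.45355.
New p* = m/(m+e) = 0.45355/(0.45355+0.99900) = 0.31224.
Δp* = 0.31224 − 0.38000 = -0.06776.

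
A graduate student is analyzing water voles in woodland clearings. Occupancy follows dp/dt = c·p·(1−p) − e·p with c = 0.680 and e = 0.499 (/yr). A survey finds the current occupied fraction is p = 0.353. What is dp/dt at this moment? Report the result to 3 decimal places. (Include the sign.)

-0.021

Colonization term: c·p·(1−p) = 0.680×0.353×0.6470 = 0.15531.
Extinction term: e·p = 0.17615.
dp/dt = 0.15531 − 0.17615 = -0.02084.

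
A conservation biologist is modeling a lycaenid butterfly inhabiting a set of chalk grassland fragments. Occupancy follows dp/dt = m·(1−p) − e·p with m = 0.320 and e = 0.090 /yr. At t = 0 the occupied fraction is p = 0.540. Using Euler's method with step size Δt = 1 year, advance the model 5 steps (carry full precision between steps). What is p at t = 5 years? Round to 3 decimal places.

0.763

Update rule: p ← p + [m·(1−p) − e·p]·Δt with Δt = 1.
step 1: Δp = +0.09860, p = 0.63860
step 2: Δp = +0.05817, p = 0.69677
step 3: Δp = +0.03432, p = 0.73110
step 4: Δp = +0.02025, p = 0.75135
step 5: Δp = +0.01195, p = 0.76329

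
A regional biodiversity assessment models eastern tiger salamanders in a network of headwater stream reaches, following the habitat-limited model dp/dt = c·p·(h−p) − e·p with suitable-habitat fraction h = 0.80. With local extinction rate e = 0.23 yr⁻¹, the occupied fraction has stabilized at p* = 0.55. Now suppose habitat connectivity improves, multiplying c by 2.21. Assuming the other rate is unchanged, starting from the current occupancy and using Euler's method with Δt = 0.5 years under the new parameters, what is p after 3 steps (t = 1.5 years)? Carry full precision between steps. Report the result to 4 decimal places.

0.6798

Balance c(h−p*) = e gives c = e/(0.8 − 0.55000) = 0.23/0.25000 = 0.92000.
Starting from p₀ = 0.55000; update p ← p + (dp/dt)·Δt with the new parameters.
t = 0.5: p = 0.55000 + (+0.07653) = 0.62653
t = 1: p = 0.62653 + (+0.03844) = 0.66497
t = 1.5: p = 0.66497 + (+0.01481) = 0.67978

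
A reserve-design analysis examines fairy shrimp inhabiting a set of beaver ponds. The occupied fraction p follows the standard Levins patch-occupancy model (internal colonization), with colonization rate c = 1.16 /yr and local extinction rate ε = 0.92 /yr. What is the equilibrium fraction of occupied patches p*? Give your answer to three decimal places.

0.207

At equilibrium, colonization balances extinction: c·p*·(1−p*) = ε·p*.
So p* = 1 − ε/c = 1 − 0.92/1.16 = 1 − 0.7931 = 0.2069.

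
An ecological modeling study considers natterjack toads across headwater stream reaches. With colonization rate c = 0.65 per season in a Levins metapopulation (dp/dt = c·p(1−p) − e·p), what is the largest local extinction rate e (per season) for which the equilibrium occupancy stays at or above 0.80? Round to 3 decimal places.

0.130

1 − e/c ≥ 0.80 ⇒ e ≤ c(1 − 0.80) = 0.65 × 0.2000.
e_max = 0.1300.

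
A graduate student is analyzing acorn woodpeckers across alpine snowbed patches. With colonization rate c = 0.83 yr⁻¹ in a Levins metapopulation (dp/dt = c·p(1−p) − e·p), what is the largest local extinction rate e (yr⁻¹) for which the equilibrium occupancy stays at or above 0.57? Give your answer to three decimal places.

0.357

1 − e/c ≥ 0.57 ⇒ e ≤ c(1 − 0.57) = 0.83 × 0.4300.
e_max = 0.3569.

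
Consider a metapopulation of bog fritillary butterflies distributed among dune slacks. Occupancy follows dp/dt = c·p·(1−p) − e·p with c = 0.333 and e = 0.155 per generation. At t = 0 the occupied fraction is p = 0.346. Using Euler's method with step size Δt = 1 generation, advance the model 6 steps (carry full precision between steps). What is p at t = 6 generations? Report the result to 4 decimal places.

Update rule: p ← p + [c·p·(1−p) − e·p]·Δt with Δt = 1.
t = 1: p = 0.34600 + (+0.02172) = 0.36772
t = 2: p = 0.36772 + (+0.02043) = 0.38815
t = 3: p = 0.38815 + (+0.01892) = 0.40707
t = 4: p = 0.40707 + (+0.01728) = 0.42435
t = 5: p = 0.42435 + (+0.01557) = 0.43992
t = 6: p = 0.43992 + (+0.01386) = 0.45378

0.4538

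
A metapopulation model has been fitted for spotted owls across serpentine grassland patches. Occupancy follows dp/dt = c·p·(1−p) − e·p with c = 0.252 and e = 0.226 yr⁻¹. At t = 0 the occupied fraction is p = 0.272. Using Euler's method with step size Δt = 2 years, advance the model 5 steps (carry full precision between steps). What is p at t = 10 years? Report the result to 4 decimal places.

0.1932

Update rule: p ← p + [c·p·(1−p) − e·p]·Δt with Δt = 2.
t = 2: p = 0.27200 + (-0.02314) = 0.24886
t = 4: p = 0.24886 + (-0.01827) = 0.23058
t = 6: p = 0.23058 + (-0.01481) = 0.21578
t = 8: p = 0.21578 + (-0.01225) = 0.20353
t = 10: p = 0.20353 + (-0.01029) = 0.19324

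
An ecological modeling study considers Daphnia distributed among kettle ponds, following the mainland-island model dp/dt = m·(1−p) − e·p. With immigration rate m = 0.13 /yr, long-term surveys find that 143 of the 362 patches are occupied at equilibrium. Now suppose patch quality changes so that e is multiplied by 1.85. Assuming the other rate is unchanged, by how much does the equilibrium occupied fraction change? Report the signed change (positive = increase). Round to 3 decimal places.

Observed p* = 143/362 = 0.39503.
Balance m(1−p*) = e·p* gives e = m(1−p*)/p* = 0.13×0.60497/0.39503 = 0.19909.
New p* = m/(m+e) = 0.13000/(0.13000+0.36832) = 0.26088.
Δp* = 0.26088 − 0.39503 = -0.13415.

-0.134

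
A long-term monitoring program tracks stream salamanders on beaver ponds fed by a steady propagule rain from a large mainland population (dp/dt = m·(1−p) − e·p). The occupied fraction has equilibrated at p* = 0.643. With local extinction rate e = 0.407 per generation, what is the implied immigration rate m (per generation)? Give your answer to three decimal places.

At equilibrium m(1−p*) = e·p*, so m = e·p*/(1−p*).
m = 0.407 × 0.643 / 0.3570 = 0.2617/0.3570 = 0.7331.

0.733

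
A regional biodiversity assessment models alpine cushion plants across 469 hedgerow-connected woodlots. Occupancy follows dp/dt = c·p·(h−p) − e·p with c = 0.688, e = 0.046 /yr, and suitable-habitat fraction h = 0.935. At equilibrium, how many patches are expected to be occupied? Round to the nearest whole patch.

407

p* = h − e/c = 0.935 − 0.0669 = 0.8681.
Expected occupied patches = N × p* = 469 × 0.8681 = 407.16 ≈ 407.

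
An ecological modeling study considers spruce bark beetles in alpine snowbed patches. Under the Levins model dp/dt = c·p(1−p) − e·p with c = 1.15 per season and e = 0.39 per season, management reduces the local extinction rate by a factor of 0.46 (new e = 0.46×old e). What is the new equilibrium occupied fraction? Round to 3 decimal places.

Before: p* = 1 − 0.39/1.15 = 0.6609.
After the change, c = 1.15, e = 0.1794, so p* = 1 − 0.1794/1.15 = 0.8440.

0.844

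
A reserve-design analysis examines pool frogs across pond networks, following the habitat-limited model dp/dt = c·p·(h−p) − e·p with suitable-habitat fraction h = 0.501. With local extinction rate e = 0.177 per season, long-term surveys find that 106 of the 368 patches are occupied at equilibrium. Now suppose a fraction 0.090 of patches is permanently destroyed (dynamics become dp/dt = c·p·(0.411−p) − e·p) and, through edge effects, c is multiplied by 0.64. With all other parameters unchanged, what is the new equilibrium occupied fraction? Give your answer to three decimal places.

0.078

Observed p* = 106/368 = 0.28804.
Balance c(h−p*) = e gives c = e/(0.501 − 0.28804) = 0.177/0.21296 = 0.83114.
New p* = 0.411 − e/c = 0.411 − 0.17700/0.53193 = 0.07825.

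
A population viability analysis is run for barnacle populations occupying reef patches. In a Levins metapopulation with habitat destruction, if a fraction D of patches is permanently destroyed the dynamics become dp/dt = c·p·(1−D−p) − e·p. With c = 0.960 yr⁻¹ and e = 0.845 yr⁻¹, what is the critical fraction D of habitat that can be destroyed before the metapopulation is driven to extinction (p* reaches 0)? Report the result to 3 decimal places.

The nontrivial equilibrium is p* = (1−D) − e/c; extinction occurs when this hits zero.
So D_crit = 1 − e/c = 1 − 0.845/0.960 = 1 − 0.8802 = 0.1198.
Note this equals the original equilibrium occupancy — the Levins extinction-debt result.

0.120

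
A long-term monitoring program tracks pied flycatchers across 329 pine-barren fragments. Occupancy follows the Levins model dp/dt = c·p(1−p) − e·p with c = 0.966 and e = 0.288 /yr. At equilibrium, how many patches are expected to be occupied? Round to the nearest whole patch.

231

p* = 1 − e/c = 1 − 0.288/0.966 = 0.7019.
Expected occupied patches = N × p* = 329 × 0.7019 = 230.91 ≈ 231.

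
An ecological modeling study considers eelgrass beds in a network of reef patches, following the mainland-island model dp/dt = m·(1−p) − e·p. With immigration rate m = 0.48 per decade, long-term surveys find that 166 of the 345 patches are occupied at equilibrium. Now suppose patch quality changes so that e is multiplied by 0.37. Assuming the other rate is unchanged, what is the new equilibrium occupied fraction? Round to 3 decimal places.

Observed p* = 166/345 = 0.48116.
Balance m(1−p*) = e·p* gives e = m(1−p*)/p* = 0.48×0.51884/0.48116 = 0.51759.
New p* = m/(m+e) = 0.48000/(0.48000+0.19151) = 0.71481.

0.715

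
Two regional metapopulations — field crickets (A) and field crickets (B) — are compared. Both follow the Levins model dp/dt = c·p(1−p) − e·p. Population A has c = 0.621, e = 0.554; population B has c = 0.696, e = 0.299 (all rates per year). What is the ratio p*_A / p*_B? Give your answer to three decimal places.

0.189

A: p*_A = 1 − 0.554/0.621 = 0.1079.
B: p*_B = 1 − 0.299/0.696 = 0.5704.
p*_A / p*_B = 0.1079/0.5704 = 0.1891.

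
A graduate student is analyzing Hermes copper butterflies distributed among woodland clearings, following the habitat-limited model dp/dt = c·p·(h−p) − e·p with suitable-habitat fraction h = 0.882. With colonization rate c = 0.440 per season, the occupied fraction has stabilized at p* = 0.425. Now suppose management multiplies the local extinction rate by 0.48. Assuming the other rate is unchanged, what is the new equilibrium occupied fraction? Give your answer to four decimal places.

Balance c(h−p*) = e gives e = 0.440×(0.882 − 0.42500) = 0.20108.
New p* = 0.882 − e/c = 0.882 − 0.09652/0.44000 = 0.66264.

0.6626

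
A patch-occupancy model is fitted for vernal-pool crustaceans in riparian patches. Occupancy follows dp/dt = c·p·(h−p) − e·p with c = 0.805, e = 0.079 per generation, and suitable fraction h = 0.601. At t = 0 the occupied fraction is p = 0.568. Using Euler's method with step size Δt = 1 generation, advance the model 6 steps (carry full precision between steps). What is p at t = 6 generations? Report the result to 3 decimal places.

0.505

Update rule: p ← p + [c·p·(h−p) − e·p]·Δt with Δt = 1.
p: 0.56800 → 0.53822  (Δp = -0.02978)
p: 0.53822 → 0.52290  (Δp = -0.01532)
p: 0.52290 → 0.51447  (Δp = -0.00843)
p: 0.51447 → 0.50966  (Δp = -0.00481)
p: 0.50966 → 0.50687  (Δp = -0.00279)
p: 0.50687 → 0.50524  (Δp = -0.00164)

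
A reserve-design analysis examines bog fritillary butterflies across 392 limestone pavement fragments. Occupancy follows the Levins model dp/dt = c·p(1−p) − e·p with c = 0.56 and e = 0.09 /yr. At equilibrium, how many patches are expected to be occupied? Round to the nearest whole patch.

329

p* = 1 − e/c = 1 − 0.09/0.56 = 0.8393.
Expected occupied patches = N × p* = 392 × 0.8393 = 329.00 ≈ 329.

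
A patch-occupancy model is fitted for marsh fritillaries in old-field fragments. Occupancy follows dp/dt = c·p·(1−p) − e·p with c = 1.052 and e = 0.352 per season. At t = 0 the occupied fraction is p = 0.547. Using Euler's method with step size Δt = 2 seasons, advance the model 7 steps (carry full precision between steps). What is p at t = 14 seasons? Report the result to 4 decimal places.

0.6655

Update rule: p ← p + [c·p·(1−p) − e·p]·Δt with Δt = 2.
  1  |  dp/dt·Δt = +0.136264  |  p_1 = 0.683264
  2  |  dp/dt·Δt = -0.025683  |  p_2 = 0.657582
  3  |  dp/dt·Δt = +0.010816  |  p_3 = 0.668398
  4  |  dp/dt·Δt = -0.004217  |  p_4 = 0.664181
  5  |  dp/dt·Δt = +0.001702  |  p_5 = 0.665883
  6  |  dp/dt·Δt = -0.000678  |  p_6 = 0.665205
  7  |  dp/dt·Δt = +0.000272  |  p_7 = 0.665477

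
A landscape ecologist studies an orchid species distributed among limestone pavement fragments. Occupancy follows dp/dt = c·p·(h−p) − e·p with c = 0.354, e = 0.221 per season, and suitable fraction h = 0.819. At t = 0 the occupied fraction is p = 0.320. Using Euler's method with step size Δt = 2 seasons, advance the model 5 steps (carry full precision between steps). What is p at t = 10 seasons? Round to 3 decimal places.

0.237

Update rule: p ← p + [c·p·(h−p) − e·p]·Δt with Δt = 2.
p: 0.32000 → 0.29161  (Δp = -0.02839)
p: 0.29161 → 0.27161  (Δp = -0.02001)
p: 0.27161 → 0.25682  (Δp = -0.01479)
p: 0.25682 → 0.24552  (Δp = -0.01129)
p: 0.24552 → 0.23669  (Δp = -0.00883)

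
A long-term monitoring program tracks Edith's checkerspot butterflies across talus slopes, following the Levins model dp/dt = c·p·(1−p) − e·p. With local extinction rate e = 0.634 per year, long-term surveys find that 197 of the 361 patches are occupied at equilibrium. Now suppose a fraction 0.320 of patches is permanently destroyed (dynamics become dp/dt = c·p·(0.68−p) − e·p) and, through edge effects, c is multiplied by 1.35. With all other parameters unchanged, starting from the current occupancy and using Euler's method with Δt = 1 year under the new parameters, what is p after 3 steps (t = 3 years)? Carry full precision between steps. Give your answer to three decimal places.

0.343

Observed p* = 197/361 = 0.54571.
Balance c(1−p*) = e gives c = e/(1 − 0.54571) = 0.634/0.45429 = 1.39557.
Starting from p₀ = 0.54571; update p ← p + (dp/dt)·Δt with the new parameters.
step 1: Δp = -0.20791, p = 0.33780
step 2: Δp = +0.00362, p = 0.34142
step 3: Δp = +0.00133, p = 0.34275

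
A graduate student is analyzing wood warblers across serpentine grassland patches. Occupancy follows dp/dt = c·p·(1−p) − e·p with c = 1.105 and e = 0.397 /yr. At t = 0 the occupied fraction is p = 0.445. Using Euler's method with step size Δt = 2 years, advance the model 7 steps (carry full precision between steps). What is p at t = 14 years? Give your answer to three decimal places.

0.641

Update rule: p ← p + [c·p·(1−p) − e·p]·Δt with Δt = 2.
step 1: Δp = +0.19248, p = 0.63748
step 2: Δp = +0.00456, p = 0.64205
step 3: Δp = -0.00188, p = 0.64017
step 4: Δp = +0.00078, p = 0.64095
step 5: Δp = -0.00033, p = 0.64063
step 6: Δp = +0.00014, p = 0.64076
step 7: Δp = -0.00006, p = 0.64071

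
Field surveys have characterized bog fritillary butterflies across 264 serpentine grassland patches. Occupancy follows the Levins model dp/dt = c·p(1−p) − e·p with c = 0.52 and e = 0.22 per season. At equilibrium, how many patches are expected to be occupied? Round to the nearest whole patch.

p* = 1 − e/c = 1 − 0.22/0.52 = 0.5769.
Expected occupied patches = N × p* = 264 × 0.5769 = 152.31 ≈ 152.

152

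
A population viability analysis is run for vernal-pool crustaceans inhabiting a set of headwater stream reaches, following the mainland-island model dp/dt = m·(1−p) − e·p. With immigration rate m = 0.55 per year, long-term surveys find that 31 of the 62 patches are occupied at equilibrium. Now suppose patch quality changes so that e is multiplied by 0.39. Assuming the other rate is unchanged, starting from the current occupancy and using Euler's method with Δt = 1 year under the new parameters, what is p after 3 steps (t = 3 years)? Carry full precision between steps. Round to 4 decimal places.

0.7166

Observed p* = 31/62 = 0.50000.
Balance m(1−p*) = e·p* gives e = m(1−p*)/p* = 0.55×0.50000/0.50000 = 0.55000.
Starting from p₀ = 0.50000; update p ← p + (dp/dt)·Δt with the new parameters.
t = 1: p = 0.50000 + (+0.16775) = 0.66775
t = 2: p = 0.66775 + (+0.03951) = 0.70726
t = 3: p = 0.70726 + (+0.00930) = 0.71656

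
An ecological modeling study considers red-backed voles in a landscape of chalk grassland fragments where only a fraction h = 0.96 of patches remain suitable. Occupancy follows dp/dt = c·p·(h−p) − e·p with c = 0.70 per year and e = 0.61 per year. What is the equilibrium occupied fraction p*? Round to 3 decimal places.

Setting dp/dt = 0 and dividing by p* gives c·(h−p*) = e.
So p* = h − e/c = 0.96 − 0.61/0.70 = 0.96 − 0.8714 = 0.0886.

0.089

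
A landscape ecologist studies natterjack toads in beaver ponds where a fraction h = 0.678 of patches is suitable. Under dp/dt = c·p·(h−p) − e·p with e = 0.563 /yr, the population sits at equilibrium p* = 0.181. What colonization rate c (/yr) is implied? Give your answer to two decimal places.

1.13

At equilibrium c(h−p*) = e, so c = e/(h−p*).
c = 0.563/(0.678 − 0.181) = 0.563/0.4970 = 1.1328.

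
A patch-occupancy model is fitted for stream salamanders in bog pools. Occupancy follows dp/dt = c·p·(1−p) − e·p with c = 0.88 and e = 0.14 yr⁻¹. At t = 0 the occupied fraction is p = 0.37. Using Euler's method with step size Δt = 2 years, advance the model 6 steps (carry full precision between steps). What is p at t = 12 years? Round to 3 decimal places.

Update rule: p ← p + [c·p·(1−p) − e·p]·Δt with Δt = 2.
p: 0.37000 → 0.67666  (Δp = +0.30666)
p: 0.67666 → 0.87227  (Δp = +0.19561)
p: 0.87227 → 0.82413  (Δp = -0.04814)
p: 0.82413 → 0.84847  (Δp = +0.02434)
p: 0.84847 → 0.83718  (Δp = -0.01129)
p: 0.83718 → 0.84267  (Δp = +0.00549)

0.843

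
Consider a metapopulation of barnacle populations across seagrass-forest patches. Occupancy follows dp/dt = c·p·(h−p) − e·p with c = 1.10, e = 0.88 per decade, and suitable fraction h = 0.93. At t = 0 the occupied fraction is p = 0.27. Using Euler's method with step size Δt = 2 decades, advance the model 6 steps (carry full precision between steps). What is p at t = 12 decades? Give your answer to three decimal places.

Update rule: p ← p + [c·p·(h−p) − e·p]·Δt with Δt = 2.
  1  |  dp/dt·Δt = -0.083160  |  p_1 = 0.186840
  2  |  dp/dt·Δt = -0.023364  |  p_2 = 0.163476
  3  |  dp/dt·Δt = -0.012040  |  p_3 = 0.151436
  4  |  dp/dt·Δt = -0.007142  |  p_4 = 0.144295
  5  |  dp/dt·Δt = -0.004538  |  p_5 = 0.139757
  6  |  dp/dt·Δt = -0.003000  |  p_6 = 0.136757

0.137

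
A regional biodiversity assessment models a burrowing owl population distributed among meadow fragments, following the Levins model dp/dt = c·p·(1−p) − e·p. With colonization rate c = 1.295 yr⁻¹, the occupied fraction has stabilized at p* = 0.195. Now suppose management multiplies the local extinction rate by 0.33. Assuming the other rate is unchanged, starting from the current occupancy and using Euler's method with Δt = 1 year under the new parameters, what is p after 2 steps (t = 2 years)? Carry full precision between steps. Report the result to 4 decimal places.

0.5041

Balance c(1−p*) = e gives e = 1.295×(1 − 0.19500) = 1.04247.
Starting from p₀ = 0.19500; update p ← p + (dp/dt)·Δt with the new parameters.
t = 1: p = 0.19500 + (+0.13620) = 0.33120
t = 2: p = 0.33120 + (+0.17291) = 0.50411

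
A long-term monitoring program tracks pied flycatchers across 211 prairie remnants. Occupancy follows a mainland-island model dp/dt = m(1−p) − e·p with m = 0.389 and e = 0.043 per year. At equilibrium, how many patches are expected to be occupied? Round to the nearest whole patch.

190

p* = m/(m+e) = 0.389/0.4320 = 0.9005.
Expected occupied patches = N × p* = 211 × 0.9005 = 190.00 ≈ 190.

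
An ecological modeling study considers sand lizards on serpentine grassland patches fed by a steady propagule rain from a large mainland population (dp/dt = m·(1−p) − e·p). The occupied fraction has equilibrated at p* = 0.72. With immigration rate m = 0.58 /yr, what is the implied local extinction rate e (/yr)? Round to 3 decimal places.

At equilibrium m(1−p*) = e·p*, so e = m(1−p*)/p*.
e = 0.58 × 0.2800 / 0.72 = 0.2256.

0.226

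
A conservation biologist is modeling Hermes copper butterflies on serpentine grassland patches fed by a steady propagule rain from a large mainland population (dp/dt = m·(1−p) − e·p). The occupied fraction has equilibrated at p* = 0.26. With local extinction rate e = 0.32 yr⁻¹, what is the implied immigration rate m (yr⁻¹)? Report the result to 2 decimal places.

0.11

At equilibrium m(1−p*) = e·p*, so m = e·p*/(1−p*).
m = 0.32 × 0.26 / 0.7400 = 0.0832/0.7400 = 0.1124.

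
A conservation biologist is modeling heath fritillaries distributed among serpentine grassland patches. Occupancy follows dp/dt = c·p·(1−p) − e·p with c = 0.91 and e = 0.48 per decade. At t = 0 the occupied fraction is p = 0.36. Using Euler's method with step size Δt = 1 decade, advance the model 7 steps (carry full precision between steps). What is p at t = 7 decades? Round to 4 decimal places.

0.4691

Update rule: p ← p + [c·p·(1−p) − e·p]·Δt with Δt = 1.
p: 0.36000 → 0.39686  (Δp = +0.03686)
p: 0.39686 → 0.42419  (Δp = +0.02733)
p: 0.42419 → 0.44285  (Δp = +0.01866)
p: 0.44285 → 0.45481  (Δp = +0.01196)
p: 0.45481 → 0.46214  (Δp = +0.00733)
p: 0.46214 → 0.46651  (Δp = +0.00437)
p: 0.46651 → 0.46906  (Δp = +0.00255)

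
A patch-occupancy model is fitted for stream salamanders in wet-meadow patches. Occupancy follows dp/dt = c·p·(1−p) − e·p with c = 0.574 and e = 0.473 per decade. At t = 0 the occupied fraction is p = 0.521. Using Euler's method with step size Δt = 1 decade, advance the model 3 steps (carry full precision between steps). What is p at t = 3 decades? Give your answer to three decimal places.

0.322

Update rule: p ← p + [c·p·(1−p) − e·p]·Δt with Δt = 1.
step 1: Δp = -0.10319, p = 0.41781
step 2: Δp = -0.05800, p = 0.35981
step 3: Δp = -0.03797, p = 0.32184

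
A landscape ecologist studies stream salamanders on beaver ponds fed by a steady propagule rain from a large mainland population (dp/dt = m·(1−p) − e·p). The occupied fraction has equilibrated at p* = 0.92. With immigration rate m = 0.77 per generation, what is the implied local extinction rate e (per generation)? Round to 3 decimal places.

0.067

At equilibrium m(1−p*) = e·p*, so e = m(1−p*)/p*.
e = 0.77 × 0.0800 / 0.92 = 0.0670.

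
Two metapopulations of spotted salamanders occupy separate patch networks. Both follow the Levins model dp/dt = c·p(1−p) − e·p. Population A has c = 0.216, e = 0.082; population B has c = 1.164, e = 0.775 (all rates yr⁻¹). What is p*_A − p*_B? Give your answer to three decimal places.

A: p*_A = 1 − 0.082/0.216 = 0.6204.
B: p*_B = 1 − 0.775/1.164 = 0.3342.
p*_A − p*_B = 0.6204 − 0.3342 = 0.2862.

0.286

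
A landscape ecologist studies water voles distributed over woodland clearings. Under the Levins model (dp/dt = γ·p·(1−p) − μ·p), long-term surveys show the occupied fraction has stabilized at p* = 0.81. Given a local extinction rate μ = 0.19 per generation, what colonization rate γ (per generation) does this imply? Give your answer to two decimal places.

1.00

At equilibrium γ(1−p*) = μ, so γ = μ/(1−p*).
γ = 0.19/(1 − 0.81) = 0.19/0.1900 = 1.0000.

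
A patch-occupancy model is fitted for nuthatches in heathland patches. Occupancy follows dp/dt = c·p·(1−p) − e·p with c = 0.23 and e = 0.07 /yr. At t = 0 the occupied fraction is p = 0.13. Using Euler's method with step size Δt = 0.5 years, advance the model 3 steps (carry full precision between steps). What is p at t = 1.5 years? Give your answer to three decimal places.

Update rule: p ← p + [c·p·(1−p) − e·p]·Δt with Δt = 0.5.
step 1: Δp = +0.00846, p = 0.13846
step 2: Δp = +0.00887, p = 0.14733
step 3: Δp = +0.00929, p = 0.15662

0.157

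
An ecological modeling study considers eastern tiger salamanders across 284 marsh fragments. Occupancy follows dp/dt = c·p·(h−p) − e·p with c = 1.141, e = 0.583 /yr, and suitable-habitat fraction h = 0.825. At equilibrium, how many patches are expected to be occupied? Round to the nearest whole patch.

p* = h − e/c = 0.825 − 0.5110 = 0.3140.
Expected occupied patches = N × p* = 284 × 0.3140 = 89.19 ≈ 89.

89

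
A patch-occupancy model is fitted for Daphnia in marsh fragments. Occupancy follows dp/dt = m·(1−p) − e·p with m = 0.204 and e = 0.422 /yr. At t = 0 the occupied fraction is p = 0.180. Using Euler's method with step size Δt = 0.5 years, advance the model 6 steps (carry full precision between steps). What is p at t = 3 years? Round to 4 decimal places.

Update rule: p ← p + [m·(1−p) − e·p]·Δt with Δt = 0.5.
p: 0.18000 → 0.22566  (Δp = +0.04566)
p: 0.22566 → 0.25703  (Δp = +0.03137)
p: 0.25703 → 0.27858  (Δp = +0.02155)
p: 0.27858 → 0.29338  (Δp = +0.01480)
p: 0.29338 → 0.30355  (Δp = +0.01017)
p: 0.30355 → 0.31054  (Δp = +0.00699)

0.3105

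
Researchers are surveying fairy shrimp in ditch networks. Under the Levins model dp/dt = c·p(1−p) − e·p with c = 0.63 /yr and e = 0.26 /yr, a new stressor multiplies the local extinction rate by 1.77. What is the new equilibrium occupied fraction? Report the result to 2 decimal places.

Before: p* = 1 − 0.26/0.63 = 0.5873.
After the change, c = 0.63, e = 0.4602, so p* = 1 − 0.4602/0.63 = 0.2695.

0.27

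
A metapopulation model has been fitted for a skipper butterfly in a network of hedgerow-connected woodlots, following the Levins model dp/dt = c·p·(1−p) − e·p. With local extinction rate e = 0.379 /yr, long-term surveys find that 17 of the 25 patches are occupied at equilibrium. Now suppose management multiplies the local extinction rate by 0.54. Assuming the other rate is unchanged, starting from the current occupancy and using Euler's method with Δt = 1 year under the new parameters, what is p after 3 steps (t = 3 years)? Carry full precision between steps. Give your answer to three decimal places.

Observed p* = 17/25 = 0.68000.
Balance c(1−p*) = e gives c = e/(1 − 0.68000) = 0.379/0.32000 = 1.18438.
Starting from p₀ = 0.68000; update p ← p + (dp/dt)·Δt with the new parameters.
step 1: Δp = +0.11855, p = 0.79855
step 2: Δp = +0.02710, p = 0.82565
step 3: Δp = +0.00152, p = 0.82717

0.827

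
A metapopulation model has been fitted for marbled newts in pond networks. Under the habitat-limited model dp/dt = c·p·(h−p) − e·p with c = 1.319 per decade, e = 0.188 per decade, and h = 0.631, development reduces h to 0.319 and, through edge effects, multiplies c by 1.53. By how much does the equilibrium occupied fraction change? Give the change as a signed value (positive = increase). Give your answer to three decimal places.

Before: p* = h − e/c = 0.631 − 0.188/1.319 = 0.631 − 0.1425 = 0.4885.
After: c = 2.01807, e = 0.188, h = 0.319; p* = 0.319 − 0.188/2.01807 = 0.2258.
Δp* = 0.2258 − 0.4885 = -0.2626.

-0.263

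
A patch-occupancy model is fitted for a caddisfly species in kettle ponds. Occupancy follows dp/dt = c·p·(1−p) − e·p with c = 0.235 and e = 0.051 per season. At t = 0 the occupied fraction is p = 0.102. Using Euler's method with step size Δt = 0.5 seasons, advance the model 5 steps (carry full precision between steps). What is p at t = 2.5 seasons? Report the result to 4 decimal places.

0.1485

Update rule: p ← p + [c·p·(1−p) − e·p]·Δt with Δt = 0.5.
p: 0.10200 → 0.11016  (Δp = +0.00816)
p: 0.11016 → 0.11887  (Δp = +0.00871)
p: 0.11887 → 0.12815  (Δp = +0.00928)
p: 0.12815 → 0.13801  (Δp = +0.00986)
p: 0.13801 → 0.14846  (Δp = +0.01046)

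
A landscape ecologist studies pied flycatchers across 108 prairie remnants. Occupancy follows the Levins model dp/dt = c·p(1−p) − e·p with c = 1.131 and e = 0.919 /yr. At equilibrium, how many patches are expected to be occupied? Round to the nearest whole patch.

20

p* = 1 − e/c = 1 − 0.919/1.131 = 0.1874.
Expected occupied patches = N × p* = 108 × 0.1874 = 20.24 ≈ 20.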